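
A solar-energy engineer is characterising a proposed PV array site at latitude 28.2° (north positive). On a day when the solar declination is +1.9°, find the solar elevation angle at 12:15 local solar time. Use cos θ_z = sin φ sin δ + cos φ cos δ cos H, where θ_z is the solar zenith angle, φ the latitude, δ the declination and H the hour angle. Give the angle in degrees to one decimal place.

63.5°

Hour angle H = 15° × (12.25 − 12) = 3.75°.
cos θ_z = sin φ sin δ + cos φ cos δ cos H = (0.4726)(0.0332) + (0.8813)(0.9995)(0.9979) = 0.8947.
θ_z = arccos(0.8947) = 26.53°, so the elevation is 90° − 26.53° = 63.47°.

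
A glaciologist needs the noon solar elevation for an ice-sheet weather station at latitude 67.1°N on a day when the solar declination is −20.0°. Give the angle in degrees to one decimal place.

At local solar noon the hour angle is zero, so the elevation is 90° − |φ − δ| = 90° − |67.1° − (-20.0°)| = 90° − 87.1° = 2.9°.

2.9°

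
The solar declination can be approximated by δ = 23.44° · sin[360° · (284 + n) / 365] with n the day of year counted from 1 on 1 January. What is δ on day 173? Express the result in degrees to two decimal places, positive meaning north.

+23.44°

360 × (284 + 173) / 365 = 450.740°; sin(450.740°) = 0.9999.
δ = 23.44 × 0.9999 = 23.438° ≈ +23.44°.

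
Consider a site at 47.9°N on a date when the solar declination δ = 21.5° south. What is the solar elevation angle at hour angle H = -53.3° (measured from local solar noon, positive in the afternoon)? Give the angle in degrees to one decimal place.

With φ = 47.9°, δ = -21.5°, H = -53.30°: sin φ sin δ = -0.2719, cos φ cos δ cos H = 0.3728, so cos θ_z = 0.1009.
θ_z = arccos(0.1009) = 84.21°, so the elevation is 90° − 84.21° = 5.79°.

5.8°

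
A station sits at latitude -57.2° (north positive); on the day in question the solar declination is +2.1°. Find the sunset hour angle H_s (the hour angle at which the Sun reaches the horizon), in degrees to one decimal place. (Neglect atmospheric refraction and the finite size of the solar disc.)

86.7°

The sunset hour angle satisfies cos H_s = −tan φ tan δ = 0.0569, giving H_s = 86.74°.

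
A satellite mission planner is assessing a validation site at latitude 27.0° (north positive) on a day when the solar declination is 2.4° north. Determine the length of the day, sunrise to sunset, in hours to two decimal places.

12.16 hours

cos H_s = −tan(27.0°) · tan(2.4°) = -0.0214, so H_s = arccos(-0.0214) = 91.23°.
Day length = 2 H_s / 15° h⁻¹ = 182.46° / 15 = 12.164 h.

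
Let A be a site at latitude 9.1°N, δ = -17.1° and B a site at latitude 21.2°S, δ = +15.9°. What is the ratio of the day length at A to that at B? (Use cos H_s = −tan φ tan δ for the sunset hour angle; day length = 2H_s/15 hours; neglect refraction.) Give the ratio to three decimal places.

1.042

A: H_s = arccos(−tan 9.1° · tan -17.1°) = 87.18°, so 2H_s/15 = 11.6240 h.
B: H_s = arccos(−tan -21.2° · tan 15.9°) = 83.66°, so 2H_s/15 = 11.1547 h.
Ratio A/B = 11.6240 / 11.1547 = 1.0421.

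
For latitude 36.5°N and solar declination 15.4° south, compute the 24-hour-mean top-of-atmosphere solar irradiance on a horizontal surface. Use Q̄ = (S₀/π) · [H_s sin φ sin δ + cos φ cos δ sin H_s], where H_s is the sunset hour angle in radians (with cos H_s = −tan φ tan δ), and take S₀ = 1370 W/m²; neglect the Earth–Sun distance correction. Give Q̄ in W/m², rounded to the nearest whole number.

−tan φ tan δ = −(0.7400)(-0.2754) = 0.2038; H_s = arccos(0.2038) = 78.24°. In radians, H_s = 1.3655.
H_s sin φ sin δ = 1.3655 × 0.5948 × -0.2656 = -0.2157.
cos φ cos δ sin H_s = 0.8039 × 0.9641 × 0.9790 = 0.7588.
Q̄ = (1370/π) × (-0.2157 + 0.7588) = 436.08 × 0.5431 = 236.84 W/m².

237 W/m²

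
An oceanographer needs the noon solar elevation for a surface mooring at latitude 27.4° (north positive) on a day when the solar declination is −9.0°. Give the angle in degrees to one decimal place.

At local solar noon the hour angle is zero, so the elevation is 90° − |φ − δ| = 90° − |27.4° − (-9.0°)| = 90° − 36.4° = 53.6°.

53.6°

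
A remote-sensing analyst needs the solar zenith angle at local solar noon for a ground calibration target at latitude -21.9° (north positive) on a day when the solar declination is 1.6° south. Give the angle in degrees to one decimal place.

20.3°

At local solar noon the hour angle is zero, so the zenith angle is |φ − δ| = |-21.9° − (-1.6°)| = 20.3°.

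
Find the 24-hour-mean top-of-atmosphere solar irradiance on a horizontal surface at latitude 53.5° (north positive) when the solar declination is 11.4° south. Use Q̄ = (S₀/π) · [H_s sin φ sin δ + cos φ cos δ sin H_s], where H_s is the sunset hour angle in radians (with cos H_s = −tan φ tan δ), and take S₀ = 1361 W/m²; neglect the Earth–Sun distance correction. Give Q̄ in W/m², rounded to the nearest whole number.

154 W/m²

cos H_s = −tan(53.5°) · tan(-11.4°) = 0.2725, so H_s = arccos(0.2725) = 74.19°. In radians, H_s = 1.2949.
H_s sin φ sin δ = 1.2949 × 0.8039 × -0.1977 = -0.2058.
cos φ cos δ sin H_s = 0.5948 × 0.9803 × 0.9622 = 0.5610.
Q̄ = (1361/π) × (-0.2058 + 0.5610) = 433.22 × 0.3552 = 153.88 W/m².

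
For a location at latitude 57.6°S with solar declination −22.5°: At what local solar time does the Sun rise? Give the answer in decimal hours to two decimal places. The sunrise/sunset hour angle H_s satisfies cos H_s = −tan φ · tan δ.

cos H_s = −tan(-57.6°) · tan(-22.5°) = -0.6527, so H_s = arccos(-0.6527) = 130.75°.
Sunrise is at 12 − H_s/15 = 12 − 8.717 = 3.283 h local solar time.

3.28 h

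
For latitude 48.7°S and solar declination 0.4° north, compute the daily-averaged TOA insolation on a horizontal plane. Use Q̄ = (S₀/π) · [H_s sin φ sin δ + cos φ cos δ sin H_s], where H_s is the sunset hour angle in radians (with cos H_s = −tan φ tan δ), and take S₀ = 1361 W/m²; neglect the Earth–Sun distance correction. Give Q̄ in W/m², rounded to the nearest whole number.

282 W/m²

−tan φ tan δ = −(-1.1383)(0.0070) = 0.0080; H_s = arccos(0.0080) = 89.54°. In radians, H_s = 1.5628.
H_s sin φ sin δ = 1.5628 × -0.7513 × 0.0070 = -0.0082.
cos φ cos δ sin H_s = 0.6600 × 1.0000 × 1.0000 = 0.6600.
Q̄ = (1361/π) × (-0.0082 + 0.6600) = 433.22 × 0.6518 = 282.37 W/m².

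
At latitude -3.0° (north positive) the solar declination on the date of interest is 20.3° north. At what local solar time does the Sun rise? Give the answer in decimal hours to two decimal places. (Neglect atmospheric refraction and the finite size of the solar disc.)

6.07 h

−tan φ tan δ = −(-0.0524)(0.3699) = 0.0194; H_s = arccos(0.0194) = 88.89°.
Sunrise is at 12 − H_s/15 = 12 − 5.926 = 6.074 h local solar time.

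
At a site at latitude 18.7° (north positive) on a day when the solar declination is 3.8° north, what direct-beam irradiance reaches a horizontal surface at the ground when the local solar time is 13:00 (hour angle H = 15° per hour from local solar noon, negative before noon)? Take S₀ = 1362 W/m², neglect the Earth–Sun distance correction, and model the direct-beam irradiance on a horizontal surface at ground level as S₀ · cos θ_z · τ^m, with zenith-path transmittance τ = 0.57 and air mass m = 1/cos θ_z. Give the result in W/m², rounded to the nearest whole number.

Hour angle H = 15° × (13 − 12) = 15.00°.
cos θ_z = sin φ sin δ + cos φ cos δ cos H = (0.3206)(0.0663) + (0.9472)(0.9978)(0.9659) = 0.9341.
Air mass m = 1/cos θ_z = 1/0.9341 = 1.071; τ^m = 0.57^1.071 = 0.5477.
Surface direct beam = 1362 × 0.9341 × 0.5477 = 696.81 W/m².

697 W/m²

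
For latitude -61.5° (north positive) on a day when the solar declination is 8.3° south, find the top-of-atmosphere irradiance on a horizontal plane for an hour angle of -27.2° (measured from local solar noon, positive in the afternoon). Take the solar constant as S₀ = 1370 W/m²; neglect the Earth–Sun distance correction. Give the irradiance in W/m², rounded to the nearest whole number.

cos θ_z = sin(-61.5°) sin(-8.3°) + cos(-61.5°) cos(-8.3°) cos(-27.20°) = 0.1269 + 0.4199 = 0.5468.
Top-of-atmosphere irradiance = S₀ cos θ_z = 1370 × 0.5468 = 749.12 W/m².

749 W/m²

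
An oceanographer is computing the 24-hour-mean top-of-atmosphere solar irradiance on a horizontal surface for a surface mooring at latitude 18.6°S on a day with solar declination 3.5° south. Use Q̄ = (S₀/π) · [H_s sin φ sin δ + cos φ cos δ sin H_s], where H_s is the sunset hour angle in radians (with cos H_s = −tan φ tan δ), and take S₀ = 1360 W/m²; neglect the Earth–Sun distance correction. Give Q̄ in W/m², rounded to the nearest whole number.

423 W/m²

cos H_s = −tan(-18.6°) · tan(-3.5°) = -0.0206, so H_s = arccos(-0.0206) = 91.18°. In radians, H_s = 1.5914.
H_s sin φ sin δ = 1.5914 × -0.3190 × -0.0610 = 0.0310.
cos φ cos δ sin H_s = 0.9478 × 0.9981 × 0.9998 = 0.9458.
Q̄ = (1360/π) × (0.0310 + 0.9458) = 432.90 × 0.9768 = 422.86 W/m².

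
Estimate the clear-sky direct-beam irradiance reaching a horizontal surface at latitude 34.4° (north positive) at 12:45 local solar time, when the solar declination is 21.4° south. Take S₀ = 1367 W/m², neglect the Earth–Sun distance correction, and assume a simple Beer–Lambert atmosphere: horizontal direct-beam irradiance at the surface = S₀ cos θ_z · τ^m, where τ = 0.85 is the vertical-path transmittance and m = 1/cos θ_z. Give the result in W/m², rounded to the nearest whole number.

Hour angle H = 15° × (12.75 − 12) = 11.25°.
With φ = 34.4°, δ = -21.4°, H = 11.25°: sin φ sin δ = -0.2061, cos φ cos δ cos H = 0.7535, so cos θ_z = 0.5474.
Air mass m = 1/cos θ_z = 1/0.5474 = 1.827; τ^m = 0.85^1.827 = 0.7431.
Surface direct beam = 1367 × 0.5474 × 0.7431 = 556.06 W/m².

556 W/m²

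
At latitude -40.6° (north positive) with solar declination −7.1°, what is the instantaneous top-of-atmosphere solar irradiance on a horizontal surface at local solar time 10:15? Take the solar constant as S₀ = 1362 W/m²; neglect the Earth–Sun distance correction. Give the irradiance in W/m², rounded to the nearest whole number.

Hour angle H = 15° × (10.25 − 12) = -26.25°.
With φ = -40.6°, δ = -7.1°, H = -26.25°: sin φ sin δ = 0.0804, cos φ cos δ cos H = 0.6757, so cos θ_z = 0.7561.
Top-of-atmosphere irradiance = S₀ cos θ_z = 1362 × 0.7561 = 1029.81 W/m².

1030 W/m²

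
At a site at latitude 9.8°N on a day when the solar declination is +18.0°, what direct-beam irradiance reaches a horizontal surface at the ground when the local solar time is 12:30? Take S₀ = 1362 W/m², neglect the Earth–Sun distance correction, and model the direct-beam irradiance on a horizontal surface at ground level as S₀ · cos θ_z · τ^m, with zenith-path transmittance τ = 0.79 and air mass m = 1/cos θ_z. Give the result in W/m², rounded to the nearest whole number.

1052 W/m²

Hour angle H = 15° × (12.5 − 12) = 7.50°.
cos θ_z = sin(9.8°) sin(18.0°) + cos(9.8°) cos(18.0°) cos(7.50°) = 0.0526 + 0.9292 = 0.9818.
Air mass m = 1/cos θ_z = 1/0.9818 = 1.019; τ^m = 0.79^1.019 = 0.7865.
Surface direct beam = 1362 × 0.9818 × 0.7865 = 1051.72 W/m².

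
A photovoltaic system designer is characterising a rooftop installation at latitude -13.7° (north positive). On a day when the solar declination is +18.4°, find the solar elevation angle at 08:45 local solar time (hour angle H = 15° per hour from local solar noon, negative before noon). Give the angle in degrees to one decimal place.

Hour angle H = 15° × (8.75 − 12) = -48.75°.
With φ = -13.7°, δ = 18.4°, H = -48.75°: sin φ sin δ = -0.0748, cos φ cos δ cos H = 0.6078, so cos θ_z = 0.5330.
θ_z = arccos(0.5330) = 57.79°, so the elevation is 90° − 57.79° = 32.21°.

32.2°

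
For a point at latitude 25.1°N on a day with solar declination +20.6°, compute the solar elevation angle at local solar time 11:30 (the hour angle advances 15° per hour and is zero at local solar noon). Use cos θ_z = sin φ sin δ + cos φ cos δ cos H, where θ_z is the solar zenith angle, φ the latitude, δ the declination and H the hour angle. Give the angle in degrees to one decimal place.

81.8°

Hour angle H = 15° × (11.5 − 12) = -7.50°.
With φ = 25.1°, δ = 20.6°, H = -7.50°: sin φ sin δ = 0.1493, cos φ cos δ cos H = 0.8404, so cos θ_z = 0.9897.
θ_z = arccos(0.9897) = 8.23°, so the elevation is 90° − 8.23° = 81.77°.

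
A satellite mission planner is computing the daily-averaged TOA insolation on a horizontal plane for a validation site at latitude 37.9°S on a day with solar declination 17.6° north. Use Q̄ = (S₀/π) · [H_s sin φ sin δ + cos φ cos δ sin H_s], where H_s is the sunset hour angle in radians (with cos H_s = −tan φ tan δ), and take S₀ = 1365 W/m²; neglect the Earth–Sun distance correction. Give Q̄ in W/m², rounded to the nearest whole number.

cos H_s = −tan(-37.9°) · tan(17.6°) = 0.2469, so H_s = arccos(0.2469) = 75.71°. In radians, H_s = 1.3214.
H_s sin φ sin δ = 1.3214 × -0.6143 × 0.3024 = -0.2455.
cos φ cos δ sin H_s = 0.7891 × 0.9532 × 0.9691 = 0.7289.
Q̄ = (1365/π) × (-0.2455 + 0.7289) = 434.49 × 0.4834 = 210.03 W/m².

210 W/m²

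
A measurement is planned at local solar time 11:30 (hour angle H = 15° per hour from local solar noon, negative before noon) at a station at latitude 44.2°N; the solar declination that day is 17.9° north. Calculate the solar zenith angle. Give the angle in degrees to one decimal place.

27.0°

Hour angle H = 15° × (11.5 − 12) = -7.50°.
cos θ_z = sin φ sin δ + cos φ cos δ cos H = (0.6972)(0.3074) + (0.7169)(0.9516)(0.9914) = 0.8907.
θ_z = arccos(0.8907) = 27.04°.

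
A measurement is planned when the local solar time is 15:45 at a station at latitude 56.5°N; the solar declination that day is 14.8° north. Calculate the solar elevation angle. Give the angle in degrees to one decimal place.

Hour angle H = 15° × (15.75 − 12) = 56.25°.
With φ = 56.5°, δ = 14.8°, H = 56.25°: sin φ sin δ = 0.2130, cos φ cos δ cos H = 0.2965, so cos θ_z = 0.5095.
θ_z = arccos(0.5095) = 59.37°, so the elevation is 90° − 59.37° = 30.63°.

30.6°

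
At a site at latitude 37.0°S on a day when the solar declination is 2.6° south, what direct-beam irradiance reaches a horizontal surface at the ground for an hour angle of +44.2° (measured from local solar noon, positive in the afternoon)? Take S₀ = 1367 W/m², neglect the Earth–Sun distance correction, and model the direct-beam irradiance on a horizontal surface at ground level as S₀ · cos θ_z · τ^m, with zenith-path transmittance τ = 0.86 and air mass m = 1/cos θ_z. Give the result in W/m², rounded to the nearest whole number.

637 W/m²

With φ = -37.0°, δ = -2.6°, H = 44.20°: sin φ sin δ = 0.0273, cos φ cos δ cos H = 0.5720, so cos θ_z = 0.5993.
Air mass m = 1/cos θ_z = 1/0.5993 = 1.669; τ^m = 0.86^1.669 = 0.7775.
Surface direct beam = 1367 × 0.5993 × 0.7775 = 636.96 W/m².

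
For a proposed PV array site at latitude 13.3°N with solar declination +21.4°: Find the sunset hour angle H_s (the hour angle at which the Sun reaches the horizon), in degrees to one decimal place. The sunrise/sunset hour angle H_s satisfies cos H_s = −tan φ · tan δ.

95.3°

The sunset hour angle satisfies cos H_s = −tan φ tan δ = -0.0926, giving H_s = 95.31°.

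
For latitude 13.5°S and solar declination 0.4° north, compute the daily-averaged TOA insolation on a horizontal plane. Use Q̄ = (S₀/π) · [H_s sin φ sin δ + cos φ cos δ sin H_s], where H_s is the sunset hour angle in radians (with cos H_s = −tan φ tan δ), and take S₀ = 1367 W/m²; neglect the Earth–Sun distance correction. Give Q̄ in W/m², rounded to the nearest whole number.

422 W/m²

The sunset hour angle satisfies cos H_s = −tan φ tan δ = 0.0017, giving H_s = 89.90°. In radians, H_s = 1.5691.
H_s sin φ sin δ = 1.5691 × -0.2334 × 0.0070 = -0.0026.
cos φ cos δ sin H_s = 0.9724 × 1.0000 × 1.0000 = 0.9724.
Q̄ = (1367/π) × (-0.0026 + 0.9724) = 435.13 × 0.9698 = 421.99 W/m².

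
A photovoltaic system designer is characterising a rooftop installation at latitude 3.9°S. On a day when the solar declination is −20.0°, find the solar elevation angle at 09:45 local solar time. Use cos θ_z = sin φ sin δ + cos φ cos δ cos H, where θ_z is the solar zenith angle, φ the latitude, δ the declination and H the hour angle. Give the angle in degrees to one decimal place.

Hour angle H = 15° × (9.75 − 12) = -33.75°.
With φ = -3.9°, δ = -20.0°, H = -33.75°: sin φ sin δ = 0.0233, cos φ cos δ cos H = 0.7795, so cos θ_z = 0.8028.
θ_z = arccos(0.8028) = 36.60°, so the elevation is 90° − 36.60° = 53.40°.

53.4°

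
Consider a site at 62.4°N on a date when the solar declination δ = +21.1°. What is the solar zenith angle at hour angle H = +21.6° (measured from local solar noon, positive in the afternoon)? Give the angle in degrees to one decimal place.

cos θ_z = sin(62.4°) sin(21.1°) + cos(62.4°) cos(21.1°) cos(21.60°) = 0.3190 + 0.4019 = 0.7209.
θ_z = arccos(0.7209) = 43.87°.

43.9°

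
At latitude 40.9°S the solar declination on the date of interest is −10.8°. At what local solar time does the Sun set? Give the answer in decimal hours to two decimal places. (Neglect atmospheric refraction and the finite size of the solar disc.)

18.63 h

The sunset hour angle satisfies cos H_s = −tan φ tan δ = -0.1652, giving H_s = 99.51°.
Sunset is at 12 + H_s/15 = 12 + 6.634 = 18.634 h local solar time.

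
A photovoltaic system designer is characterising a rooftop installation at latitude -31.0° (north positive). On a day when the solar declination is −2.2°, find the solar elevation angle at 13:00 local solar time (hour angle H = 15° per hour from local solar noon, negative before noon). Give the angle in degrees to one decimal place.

57.9°

Hour angle H = 15° × (13 − 12) = 15.00°.
cos θ_z = sin φ sin δ + cos φ cos δ cos H = (-0.5150)(-0.0384) + (0.8572)(0.9993)(0.9659) = 0.8472.
θ_z = arccos(0.8472) = 32.09°, so the elevation is 90° − 32.09° = 57.91°.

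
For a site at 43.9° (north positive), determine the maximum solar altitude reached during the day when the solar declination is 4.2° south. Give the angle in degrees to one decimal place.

At local solar noon the hour angle is zero, so the elevation is 90° − |φ − δ| = 90° − |43.9° − (-4.2°)| = 90° − 48.1° = 41.9°.

41.9°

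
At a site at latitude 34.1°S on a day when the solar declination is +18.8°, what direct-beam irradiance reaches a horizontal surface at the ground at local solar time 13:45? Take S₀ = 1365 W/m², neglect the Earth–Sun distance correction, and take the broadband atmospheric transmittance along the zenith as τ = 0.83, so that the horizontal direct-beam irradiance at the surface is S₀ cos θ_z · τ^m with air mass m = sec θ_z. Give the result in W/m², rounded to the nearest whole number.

Hour angle H = 15° × (13.75 − 12) = 26.25°.
cos θ_z = sin φ sin δ + cos φ cos δ cos H = (-0.5606)(0.3223) + (0.8281)(0.9466)(0.8969) = 0.5224.
Air mass m = 1/cos θ_z = 1/0.5224 = 1.914; τ^m = 0.83^1.914 = 0.7000.
Surface direct beam = 1365 × 0.5224 × 0.7000 = 499.15 W/m².

499 W/m²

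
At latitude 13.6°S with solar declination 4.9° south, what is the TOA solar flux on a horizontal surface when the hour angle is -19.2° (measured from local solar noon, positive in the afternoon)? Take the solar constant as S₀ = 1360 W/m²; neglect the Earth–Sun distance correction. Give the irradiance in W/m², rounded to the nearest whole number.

1271 W/m²

cos θ_z = sin φ sin δ + cos φ cos δ cos H = (-0.2351)(-0.0854) + (0.9720)(0.9963)(0.9444) = 0.9346.
Top-of-atmosphere irradiance = S₀ cos θ_z = 1360 × 0.9346 = 1271.06 W/m².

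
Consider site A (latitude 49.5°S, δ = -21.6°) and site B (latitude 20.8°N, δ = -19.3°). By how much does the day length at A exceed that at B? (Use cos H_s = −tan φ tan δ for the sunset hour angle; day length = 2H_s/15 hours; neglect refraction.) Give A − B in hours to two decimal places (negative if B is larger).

+4.70 h

A: H_s = arccos(−tan -49.5° · tan -21.6°) = 117.62°, so 2H_s/15 = 15.6827 h.
B: H_s = arccos(−tan 20.8° · tan -19.3°) = 82.36°, so 2H_s/15 = 10.9813 h.
A − B = 15.6827 − 10.9813 = 4.7014 h.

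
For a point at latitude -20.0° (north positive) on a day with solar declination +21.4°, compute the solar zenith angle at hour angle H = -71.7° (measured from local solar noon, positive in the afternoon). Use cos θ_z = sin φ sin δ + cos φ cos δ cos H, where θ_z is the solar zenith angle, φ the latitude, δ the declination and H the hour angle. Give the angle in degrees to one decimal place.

With φ = -20.0°, δ = 21.4°, H = -71.70°: sin φ sin δ = -0.1248, cos φ cos δ cos H = 0.2747, so cos θ_z = 0.1499.
θ_z = arccos(0.1499) = 81.38°.

81.4°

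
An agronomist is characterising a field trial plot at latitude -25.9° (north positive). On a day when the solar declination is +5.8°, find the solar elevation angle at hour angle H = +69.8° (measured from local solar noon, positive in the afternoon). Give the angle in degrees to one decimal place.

cos θ_z = sin(-25.9°) sin(5.8°) + cos(-25.9°) cos(5.8°) cos(69.80°) = -0.0441 + 0.3090 = 0.2649.
θ_z = arccos(0.2649) = 74.64°, so the elevation is 90° − 74.64° = 15.36°.

15.4°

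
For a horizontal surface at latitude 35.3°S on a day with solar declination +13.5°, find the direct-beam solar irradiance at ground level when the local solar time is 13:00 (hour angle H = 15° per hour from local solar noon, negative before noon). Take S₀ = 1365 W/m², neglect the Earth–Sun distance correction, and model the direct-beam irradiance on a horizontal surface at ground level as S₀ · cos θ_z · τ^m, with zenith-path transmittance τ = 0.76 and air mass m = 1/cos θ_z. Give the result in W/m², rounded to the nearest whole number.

Hour angle H = 15° × (13 − 12) = 15.00°.
cos θ_z = sin(-35.3°) sin(13.5°) + cos(-35.3°) cos(13.5°) cos(15.00°) = -0.1349 + 0.7665 = 0.6316.
Air mass m = 1/cos θ_z = 1/0.6316 = 1.583; τ^m = 0.76^1.583 = 0.6476.
Surface direct beam = 1365 × 0.6316 × 0.6476 = 558.32 W/m².

558 W/m²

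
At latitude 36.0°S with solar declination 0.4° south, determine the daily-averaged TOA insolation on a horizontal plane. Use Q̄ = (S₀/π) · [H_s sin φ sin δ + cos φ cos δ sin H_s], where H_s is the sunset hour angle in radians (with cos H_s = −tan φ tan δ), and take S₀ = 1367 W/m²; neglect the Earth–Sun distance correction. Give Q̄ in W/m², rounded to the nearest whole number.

355 W/m²

−tan φ tan δ = −(-0.7265)(-0.0070) = -0.0051; H_s = arccos(-0.0051) = 90.29°. In radians, H_s = 1.5759.
H_s sin φ sin δ = 1.5759 × -0.5878 × -0.0070 = 0.0065.
cos φ cos δ sin H_s = 0.8090 × 1.0000 × 1.0000 = 0.8090.
Q̄ = (1367/π) × (0.0065 + 0.8090) = 435.13 × 0.8155 = 354.85 W/m².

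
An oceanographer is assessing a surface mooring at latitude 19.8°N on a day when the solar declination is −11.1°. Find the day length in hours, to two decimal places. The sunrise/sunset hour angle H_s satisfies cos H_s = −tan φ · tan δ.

11.46 hours

−tan φ tan δ = −(0.3600)(-0.1962) = 0.0706; H_s = arccos(0.0706) = 85.95°.
Day length = 2 H_s / 15° h⁻¹ = 171.90° / 15 = 11.460 h.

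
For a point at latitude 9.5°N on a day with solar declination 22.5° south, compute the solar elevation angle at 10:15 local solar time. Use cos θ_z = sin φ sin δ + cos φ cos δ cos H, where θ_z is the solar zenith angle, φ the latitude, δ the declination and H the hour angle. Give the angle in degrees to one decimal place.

48.9°

Hour angle H = 15° × (10.25 − 12) = -26.25°.
cos θ_z = sin(9.5°) sin(-22.5°) + cos(9.5°) cos(-22.5°) cos(-26.25°) = -0.0632 + 0.8172 = 0.7540.
θ_z = arccos(0.7540) = 41.06°, so the elevation is 90° − 41.06° = 48.94°.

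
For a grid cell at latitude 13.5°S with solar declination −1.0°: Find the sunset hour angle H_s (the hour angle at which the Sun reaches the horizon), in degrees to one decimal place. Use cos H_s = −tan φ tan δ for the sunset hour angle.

90.2°

cos H_s = −tan(-13.5°) · tan(-1.0°) = -0.0042, so H_s = arccos(-0.0042) = 90.24°.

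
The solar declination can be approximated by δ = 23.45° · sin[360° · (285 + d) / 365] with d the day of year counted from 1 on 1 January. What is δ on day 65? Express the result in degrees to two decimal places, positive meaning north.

360 × (285 + 65) / 365 = 345.205°; sin(345.205°) = -0.2554.
δ = 23.45 × -0.2554 = -5.989° ≈ -5.99°.

-5.99°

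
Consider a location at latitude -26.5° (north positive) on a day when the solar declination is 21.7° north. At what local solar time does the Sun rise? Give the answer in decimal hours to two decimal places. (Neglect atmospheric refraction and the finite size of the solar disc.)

6.76 h

−tan φ tan δ = −(-0.4986)(0.3979) = 0.1984; H_s = arccos(0.1984) = 78.56°.
Sunrise is at 12 − H_s/15 = 12 − 5.237 = 6.763 h local solar time.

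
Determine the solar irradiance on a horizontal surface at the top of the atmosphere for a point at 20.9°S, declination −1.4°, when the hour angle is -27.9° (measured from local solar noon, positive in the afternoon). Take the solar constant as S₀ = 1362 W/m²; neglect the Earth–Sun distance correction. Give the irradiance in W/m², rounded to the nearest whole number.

cos θ_z = sin φ sin δ + cos φ cos δ cos H = (-0.3567)(-0.0244) + (0.9342)(0.9997)(0.8838) = 0.8341.
Top-of-atmosphere irradiance = S₀ cos θ_z = 1362 × 0.8341 = 1136.04 W/m².

1136 W/m²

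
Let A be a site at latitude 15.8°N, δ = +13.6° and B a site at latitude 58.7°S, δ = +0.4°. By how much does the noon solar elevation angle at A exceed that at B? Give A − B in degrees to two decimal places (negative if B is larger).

A: 90° − |15.8 − (13.6)| = 87.80°.
B: 90° − |-58.7 − (0.4)| = 30.90°.
A − B = 87.80 − 30.90 = 56.90°.

+56.90°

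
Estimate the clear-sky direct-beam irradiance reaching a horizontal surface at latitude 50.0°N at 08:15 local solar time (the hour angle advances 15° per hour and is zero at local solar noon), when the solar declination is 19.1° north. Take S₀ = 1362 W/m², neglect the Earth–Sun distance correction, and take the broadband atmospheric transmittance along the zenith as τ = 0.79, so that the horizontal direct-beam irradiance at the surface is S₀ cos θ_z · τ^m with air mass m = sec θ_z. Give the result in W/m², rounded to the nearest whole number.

537 W/m²

Hour angle H = 15° × (8.25 − 12) = -56.25°.
cos θ_z = sin(50.0°) sin(19.1°) + cos(50.0°) cos(19.1°) cos(-56.25°) = 0.2507 + 0.3375 = 0.5882.
Air mass m = 1/cos θ_z = 1/0.5882 = 1.700; τ^m = 0.79^1.700 = 0.6698.
Surface direct beam = 1362 × 0.5882 × 0.6698 = 536.60 W/m².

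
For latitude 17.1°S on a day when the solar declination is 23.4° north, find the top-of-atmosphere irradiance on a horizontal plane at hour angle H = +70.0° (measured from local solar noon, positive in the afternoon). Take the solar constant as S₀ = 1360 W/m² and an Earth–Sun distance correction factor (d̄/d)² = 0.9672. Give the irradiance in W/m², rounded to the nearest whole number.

241 W/m²

With φ = -17.1°, δ = 23.4°, H = 70.00°: sin φ sin δ = -0.1168, cos φ cos δ cos H = 0.3000, so cos θ_z = 0.1832.
Top-of-atmosphere irradiance = S₀ (d̄/d)² cos θ_z = 1360 × 0.9672 × 0.1832 = 240.98 W/m².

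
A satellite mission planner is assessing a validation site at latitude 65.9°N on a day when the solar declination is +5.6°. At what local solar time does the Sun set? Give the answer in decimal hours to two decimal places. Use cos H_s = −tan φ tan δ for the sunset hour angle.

18.84 h

cos H_s = −tan(65.9°) · tan(5.6°) = -0.2192, so H_s = arccos(-0.2192) = 102.66°.
Sunset is at 12 + H_s/15 = 12 + 6.844 = 18.844 h local solar time.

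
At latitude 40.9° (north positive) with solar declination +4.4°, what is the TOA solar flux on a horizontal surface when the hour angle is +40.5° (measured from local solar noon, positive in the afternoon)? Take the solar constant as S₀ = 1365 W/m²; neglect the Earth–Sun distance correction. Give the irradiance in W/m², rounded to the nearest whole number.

851 W/m²

cos θ_z = sin(40.9°) sin(4.4°) + cos(40.9°) cos(4.4°) cos(40.50°) = 0.0502 + 0.5731 = 0.6233.
Top-of-atmosphere irradiance = S₀ cos θ_z = 1365 × 0.6233 = 850.80 W/m².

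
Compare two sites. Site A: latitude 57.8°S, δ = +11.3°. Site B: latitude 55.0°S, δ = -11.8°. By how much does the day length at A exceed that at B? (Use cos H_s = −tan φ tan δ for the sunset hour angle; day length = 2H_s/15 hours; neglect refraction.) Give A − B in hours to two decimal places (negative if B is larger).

-4.78 h

A: H_s = arccos(−tan -57.8° · tan 11.3°) = 71.50°, so 2H_s/15 = 9.5333 h.
B: H_s = arccos(−tan -55.0° · tan -11.8°) = 107.36°, so 2H_s/15 = 14.3147 h.
A − B = 9.5333 − 14.3147 = -4.7814 h.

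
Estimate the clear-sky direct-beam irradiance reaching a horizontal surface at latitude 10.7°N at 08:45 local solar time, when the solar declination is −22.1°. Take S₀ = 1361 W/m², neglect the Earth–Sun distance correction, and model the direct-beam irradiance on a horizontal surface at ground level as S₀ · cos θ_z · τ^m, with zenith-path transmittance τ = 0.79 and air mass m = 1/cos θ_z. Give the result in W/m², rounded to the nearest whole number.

463 W/m²

Hour angle H = 15° × (8.75 − 12) = -48.75°.
cos θ_z = sin φ sin δ + cos φ cos δ cos H = (0.1857)(-0.3762) + (0.9826)(0.9265)(0.6593) = 0.5304.
Air mass m = 1/cos θ_z = 1/0.5304 = 1.885; τ^m = 0.79^1.885 = 0.6412.
Surface direct beam = 1361 × 0.5304 × 0.6412 = 462.87 W/m².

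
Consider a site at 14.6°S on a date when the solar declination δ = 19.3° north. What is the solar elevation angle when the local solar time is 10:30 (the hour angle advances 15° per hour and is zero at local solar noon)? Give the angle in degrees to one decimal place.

49.5°

Hour angle H = 15° × (10.5 − 12) = -22.50°.
cos θ_z = sin(-14.6°) sin(19.3°) + cos(-14.6°) cos(19.3°) cos(-22.50°) = -0.0833 + 0.8438 = 0.7605.
θ_z = arccos(0.7605) = 40.49°, so the elevation is 90° − 40.49° = 49.51°.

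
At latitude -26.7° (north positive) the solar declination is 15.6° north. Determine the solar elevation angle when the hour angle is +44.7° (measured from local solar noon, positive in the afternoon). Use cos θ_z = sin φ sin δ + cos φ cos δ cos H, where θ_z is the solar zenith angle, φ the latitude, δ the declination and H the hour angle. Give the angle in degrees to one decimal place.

29.4°

cos θ_z = sin(-26.7°) sin(15.6°) + cos(-26.7°) cos(15.6°) cos(44.70°) = -0.1208 + 0.6116 = 0.4908.
θ_z = arccos(0.4908) = 60.61°, so the elevation is 90° − 60.61° = 29.39°.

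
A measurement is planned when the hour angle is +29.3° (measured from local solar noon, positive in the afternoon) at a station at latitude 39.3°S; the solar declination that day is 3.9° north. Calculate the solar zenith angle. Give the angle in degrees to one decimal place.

50.9°

cos θ_z = sin φ sin δ + cos φ cos δ cos H = (-0.6334)(0.0680) + (0.7738)(0.9977)(0.8721) = 0.6302.
θ_z = arccos(0.6302) = 50.94°.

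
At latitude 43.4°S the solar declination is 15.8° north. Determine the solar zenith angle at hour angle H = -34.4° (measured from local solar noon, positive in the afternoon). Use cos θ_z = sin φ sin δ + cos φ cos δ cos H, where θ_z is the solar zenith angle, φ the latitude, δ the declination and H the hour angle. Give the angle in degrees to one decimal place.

With φ = -43.4°, δ = 15.8°, H = -34.40°: sin φ sin δ = -0.1871, cos φ cos δ cos H = 0.5769, so cos θ_z = 0.3898.
θ_z = arccos(0.3898) = 67.06°.

67.1°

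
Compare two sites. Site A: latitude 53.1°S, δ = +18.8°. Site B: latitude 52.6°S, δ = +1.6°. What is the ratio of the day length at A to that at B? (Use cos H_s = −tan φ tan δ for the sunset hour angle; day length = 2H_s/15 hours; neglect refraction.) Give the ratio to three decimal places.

A: H_s = arccos(−tan -53.1° · tan 18.8°) = 63.04°, so 2H_s/15 = 8.4053 h.
B: H_s = arccos(−tan -52.6° · tan 1.6°) = 87.91°, so 2H_s/15 = 11.7213 h.
Ratio A/B = 8.4053 / 11.7213 = 0.7171.

0.717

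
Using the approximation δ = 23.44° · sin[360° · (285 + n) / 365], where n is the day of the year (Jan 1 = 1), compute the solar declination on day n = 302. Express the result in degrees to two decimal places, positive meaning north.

-14.74°

360 × (285 + 302) / 365 = 578.959°; sin(578.959°) = -0.6288.
δ = 23.44 × -0.6288 = -14.739° ≈ -14.74°.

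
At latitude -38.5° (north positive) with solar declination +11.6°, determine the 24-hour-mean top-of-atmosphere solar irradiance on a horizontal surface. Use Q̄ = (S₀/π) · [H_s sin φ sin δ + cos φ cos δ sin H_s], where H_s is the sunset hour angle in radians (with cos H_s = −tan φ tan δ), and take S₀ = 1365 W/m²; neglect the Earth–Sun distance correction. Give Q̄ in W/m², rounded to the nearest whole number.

−tan φ tan δ = −(-0.7954)(0.2053) = 0.1633; H_s = arccos(0.1633) = 80.60°. In radians, H_s = 1.4067.
H_s sin φ sin δ = 1.4067 × -0.6225 × 0.2011 = -0.1761.
cos φ cos δ sin H_s = 0.7826 × 0.9796 × 0.9866 = 0.7564.
Q̄ = (1365/π) × (-0.1761 + 0.7564) = 434.49 × 0.5803 = 252.13 W/m².

252 W/m²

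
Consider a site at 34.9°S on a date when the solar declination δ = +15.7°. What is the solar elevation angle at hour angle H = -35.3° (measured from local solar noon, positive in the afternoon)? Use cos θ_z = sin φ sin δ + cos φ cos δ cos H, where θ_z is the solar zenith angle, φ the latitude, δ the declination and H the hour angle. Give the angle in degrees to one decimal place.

29.3°

cos θ_z = sin φ sin δ + cos φ cos δ cos H = (-0.5721)(0.2706) + (0.8202)(0.9627)(0.8161) = 0.4896.
θ_z = arccos(0.4896) = 60.69°, so the elevation is 90° − 60.69° = 29.31°.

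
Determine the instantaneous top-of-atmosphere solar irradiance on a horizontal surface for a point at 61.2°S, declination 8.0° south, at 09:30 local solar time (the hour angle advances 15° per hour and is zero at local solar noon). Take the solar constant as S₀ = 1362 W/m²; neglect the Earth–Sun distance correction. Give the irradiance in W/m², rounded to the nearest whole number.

682 W/m²

Hour angle H = 15° × (9.5 − 12) = -37.50°.
cos θ_z = sin φ sin δ + cos φ cos δ cos H = (-0.8763)(-0.1392) + (0.4818)(0.9903)(0.7934) = 0.5005.
Top-of-atmosphere irradiance = S₀ cos θ_z = 1362 × 0.5005 = 681.68 W/m².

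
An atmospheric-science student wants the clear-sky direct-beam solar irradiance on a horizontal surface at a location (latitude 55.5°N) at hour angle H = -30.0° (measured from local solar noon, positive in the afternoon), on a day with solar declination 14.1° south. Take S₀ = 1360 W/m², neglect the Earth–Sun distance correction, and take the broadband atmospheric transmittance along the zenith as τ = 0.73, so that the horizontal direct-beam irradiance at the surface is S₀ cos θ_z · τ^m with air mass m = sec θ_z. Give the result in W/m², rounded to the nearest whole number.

cos θ_z = sin φ sin δ + cos φ cos δ cos H = (0.8241)(-0.2436) + (0.5664)(0.9699)(0.8660) = 0.2750.
Air mass m = 1/cos θ_z = 1/0.2750 = 3.636; τ^m = 0.73^3.636 = 0.3185.
Surface direct beam = 1360 × 0.2750 × 0.3185 = 119.12 W/m².

119 W/m²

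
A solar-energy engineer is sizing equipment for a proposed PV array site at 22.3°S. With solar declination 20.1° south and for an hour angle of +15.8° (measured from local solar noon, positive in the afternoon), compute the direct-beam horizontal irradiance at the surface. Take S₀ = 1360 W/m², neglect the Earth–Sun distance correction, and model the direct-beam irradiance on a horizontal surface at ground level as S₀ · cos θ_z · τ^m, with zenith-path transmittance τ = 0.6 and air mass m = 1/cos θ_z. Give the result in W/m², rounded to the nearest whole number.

775 W/m²

cos θ_z = sin φ sin δ + cos φ cos δ cos H = (-0.3795)(-0.3437) + (0.9252)(0.9391)(0.9622) = 0.9664.
Air mass m = 1/cos θ_z = 1/0.9664 = 1.035; τ^m = 0.6^1.035 = 0.5894.
Surface direct beam = 1360 × 0.9664 × 0.5894 = 774.65 W/m².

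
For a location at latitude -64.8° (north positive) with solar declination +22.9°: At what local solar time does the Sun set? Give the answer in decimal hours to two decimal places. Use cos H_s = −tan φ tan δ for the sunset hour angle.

13.74 h

−tan φ tan δ = −(-2.1251)(0.4224) = 0.8976; H_s = arccos(0.8976) = 26.16°.
Sunset is at 12 + H_s/15 = 12 + 1.744 = 13.744 h local solar time.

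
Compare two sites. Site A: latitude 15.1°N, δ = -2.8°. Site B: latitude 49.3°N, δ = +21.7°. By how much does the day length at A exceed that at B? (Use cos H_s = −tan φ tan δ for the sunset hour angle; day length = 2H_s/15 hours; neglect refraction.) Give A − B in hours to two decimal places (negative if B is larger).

-3.78 h

A: H_s = arccos(−tan 15.1° · tan -2.8°) = 89.24°, so 2H_s/15 = 11.8987 h.
B: H_s = arccos(−tan 49.3° · tan 21.7°) = 117.56°, so 2H_s/15 = 15.6747 h.
A − B = 11.8987 − 15.6747 = -3.7760 h.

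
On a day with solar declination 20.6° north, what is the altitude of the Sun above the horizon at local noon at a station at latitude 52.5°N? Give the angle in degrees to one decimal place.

At local solar noon the hour angle is zero, so the elevation is 90° − |φ − δ| = 90° − |52.5° − (20.6°)| = 90° − 31.9° = 58.1°.

58.1°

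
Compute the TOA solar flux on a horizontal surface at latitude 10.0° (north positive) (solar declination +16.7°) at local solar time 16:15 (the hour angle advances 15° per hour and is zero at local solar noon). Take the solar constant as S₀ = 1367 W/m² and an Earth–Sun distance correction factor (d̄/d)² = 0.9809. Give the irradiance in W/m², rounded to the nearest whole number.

626 W/m²

Hour angle H = 15° × (16.25 − 12) = 63.75°.
cos θ_z = sin(10.0°) sin(16.7°) + cos(10.0°) cos(16.7°) cos(63.75°) = 0.0499 + 0.4172 = 0.4671.
Top-of-atmosphere irradiance = S₀ (d̄/d)² cos θ_z = 1367 × 0.9809 × 0.4671 = 626.33 W/m².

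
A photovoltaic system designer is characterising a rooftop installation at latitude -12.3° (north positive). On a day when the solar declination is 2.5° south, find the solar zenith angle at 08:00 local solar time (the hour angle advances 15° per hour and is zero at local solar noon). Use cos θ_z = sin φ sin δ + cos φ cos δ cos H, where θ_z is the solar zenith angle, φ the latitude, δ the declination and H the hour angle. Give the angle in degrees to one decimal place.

Hour angle H = 15° × (8 − 12) = -60.00°.
cos θ_z = sin(-12.3°) sin(-2.5°) + cos(-12.3°) cos(-2.5°) cos(-60.00°) = 0.0093 + 0.4881 = 0.4974.
θ_z = arccos(0.4974) = 60.17°.

60.2°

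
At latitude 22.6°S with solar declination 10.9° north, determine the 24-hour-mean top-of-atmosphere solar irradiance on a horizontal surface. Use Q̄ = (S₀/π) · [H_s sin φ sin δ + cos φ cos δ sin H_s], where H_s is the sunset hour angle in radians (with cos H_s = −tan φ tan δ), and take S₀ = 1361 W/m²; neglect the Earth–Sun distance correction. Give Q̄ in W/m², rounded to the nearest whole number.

345 W/m²

−tan φ tan δ = −(-0.4163)(0.1926) = 0.0802; H_s = arccos(0.0802) = 85.40°. In radians, H_s = 1.4905.
H_s sin φ sin δ = 1.4905 × -0.3843 × 0.1891 = -0.1083.
cos φ cos δ sin H_s = 0.9232 × 0.9820 × 0.9968 = 0.9037.
Q̄ = (1361/π) × (-0.1083 + 0.9037) = 433.22 × 0.7954 = 344.58 W/m².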